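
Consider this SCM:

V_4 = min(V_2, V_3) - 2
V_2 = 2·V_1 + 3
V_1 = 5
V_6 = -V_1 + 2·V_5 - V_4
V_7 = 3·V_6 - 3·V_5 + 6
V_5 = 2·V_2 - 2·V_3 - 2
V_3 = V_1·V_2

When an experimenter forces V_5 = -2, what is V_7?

-48

Under do(V_5=-2), the mechanism V_5 = 2·V_2 - 2·V_3 - 2 is discarded; V_5 is fixed at -2.
V_2 = 2·V_1 + 3  [with V_1=5]  = 13
V_3 = V_1·V_2  [with V_1=5, V_2=13]  = 65
V_4 = min(V_2, V_3) - 2  [with V_2=13, V_3=65]  = 11
V_6 = -V_1 + 2·V_5 - V_4  [with V_1=5, V_5=-2, V_4=11]  = -20
V_7 = 3·V_6 - 3·V_5 + 6  [with V_6=-20, V_5=-2]  = -48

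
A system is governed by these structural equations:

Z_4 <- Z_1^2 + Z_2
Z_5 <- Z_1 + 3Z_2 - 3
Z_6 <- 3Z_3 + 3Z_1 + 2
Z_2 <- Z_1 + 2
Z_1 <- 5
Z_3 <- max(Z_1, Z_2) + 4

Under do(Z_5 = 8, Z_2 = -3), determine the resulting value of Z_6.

The joint intervention fixes Z_5 = 8, Z_2 = -3, removing each variable's own equation.
Z_3 = max(Z_1, Z_2) + 4  [with Z_1=5, Z_2=-3]  = 9
Z_6 = 3Z_3 + 3Z_1 + 2  [with Z_3=9, Z_1=5]  = 44

44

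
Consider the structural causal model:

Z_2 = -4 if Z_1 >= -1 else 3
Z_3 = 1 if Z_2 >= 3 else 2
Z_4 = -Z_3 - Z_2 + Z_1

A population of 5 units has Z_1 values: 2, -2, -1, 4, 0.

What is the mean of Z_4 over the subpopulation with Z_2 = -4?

Conditioning on Z_2=-4 selects the 4 unit(s) with Z_1 ∈ {2, -1, 4, 0}. Their Z_4 values: 4, 1, 6, 2. Mean = 3.25.

3.25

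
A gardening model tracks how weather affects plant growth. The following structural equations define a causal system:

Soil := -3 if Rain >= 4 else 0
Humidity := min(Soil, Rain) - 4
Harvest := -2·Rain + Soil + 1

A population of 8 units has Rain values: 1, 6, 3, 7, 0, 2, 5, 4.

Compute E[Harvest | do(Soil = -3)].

do(Soil=-3) breaks Soil's dependence on Rain. With Soil=-3 fixed, Harvest across the units is -4, -14, -8, -16, -2, -6, -12, -10, mean -9.

-9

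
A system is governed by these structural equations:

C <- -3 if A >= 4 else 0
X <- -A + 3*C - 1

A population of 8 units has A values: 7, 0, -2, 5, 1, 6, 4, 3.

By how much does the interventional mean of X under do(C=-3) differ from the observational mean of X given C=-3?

2.5

The intervention sets C=-3 in all 8 units regardless of A. Recomputing X per unit gives -17, -10, -8, -15, -11, -16, -14, -13; average -13.
E[X|C=-3] averages over only the 4 units with C=-3 (A = 7, 5, 6, 4): X = -17, -15, -16, -14, mean -15.5.
Difference = -13 − (-15.5) = 2.5.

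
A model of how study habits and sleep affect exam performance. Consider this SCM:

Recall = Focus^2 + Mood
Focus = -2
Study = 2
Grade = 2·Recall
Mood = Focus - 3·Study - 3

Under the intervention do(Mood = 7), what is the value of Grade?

do(Mood=7) replaces the equation Mood = Focus - 3·Study - 3 with the constant Mood = 7.
Recall = Focus^2 + Mood  [with Focus=-2, Mood=7]  = 11
Grade = 2·Recall  [with Recall=11]  = 22

22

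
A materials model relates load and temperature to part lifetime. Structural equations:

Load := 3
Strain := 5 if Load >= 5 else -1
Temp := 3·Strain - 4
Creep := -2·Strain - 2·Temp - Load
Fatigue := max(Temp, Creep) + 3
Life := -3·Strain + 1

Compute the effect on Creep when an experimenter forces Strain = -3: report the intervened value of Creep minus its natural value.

16

Under do(Strain=-3), the mechanism Strain := 5 if Load >= 5 else -1 is discarded; Strain is fixed at -3.
Temp = 3·Strain - 4  [with Strain=-3]  = -13
Creep = -2·Strain - 2·Temp - Load  [with Strain=-3, Temp=-13, Load=3]  = 29
Without intervention: Strain = 5 if Load >= 5 else -1  [with Load=3]  = -1; Temp = 3·Strain - 4  [with Strain=-1]  = -7; Creep = -2·Strain - 2·Temp - Load  [with Strain=-1, Temp=-7, Load=3]  = 13.
Change = 29 − 13 = 16.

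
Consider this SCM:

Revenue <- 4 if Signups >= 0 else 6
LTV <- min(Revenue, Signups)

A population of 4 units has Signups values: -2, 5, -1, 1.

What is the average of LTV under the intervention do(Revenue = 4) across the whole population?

0.5

do(Revenue=4) breaks Revenue's dependence on Signups. With Revenue=4 fixed, LTV across the units is -2, 4, -1, 1, mean 0.5.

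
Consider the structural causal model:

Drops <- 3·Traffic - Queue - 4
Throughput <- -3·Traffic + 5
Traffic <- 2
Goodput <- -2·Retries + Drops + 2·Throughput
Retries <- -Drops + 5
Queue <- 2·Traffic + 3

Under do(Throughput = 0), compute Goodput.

-25

The intervention breaks the incoming arrows to Throughput: Throughput <- -3·Traffic + 5 no longer applies, and Throughput = 0.
Queue = 2·Traffic + 3  [with Traffic=2]  = 7
Drops = 3·Traffic - Queue - 4  [with Traffic=2, Queue=7]  = -5
Retries = -Drops + 5  [with Drops=-5]  = 10
Goodput = -2·Retries + Drops + 2·Throughput  [with Retries=10, Drops=-5, Throughput=0]  = -25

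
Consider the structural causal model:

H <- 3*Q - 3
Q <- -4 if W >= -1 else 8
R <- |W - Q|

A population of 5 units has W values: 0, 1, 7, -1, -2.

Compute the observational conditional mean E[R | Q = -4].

E[R|Q=-4] averages over only the 4 units with Q=-4 (W = 0, 1, 7, -1): R = 4, 5, 11, 3, mean 5.75.

5.75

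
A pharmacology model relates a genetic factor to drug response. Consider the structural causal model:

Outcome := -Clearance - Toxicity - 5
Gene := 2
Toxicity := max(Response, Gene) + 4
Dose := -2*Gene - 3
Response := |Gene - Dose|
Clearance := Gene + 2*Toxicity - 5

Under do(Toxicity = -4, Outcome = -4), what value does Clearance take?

Setting Toxicity = -4, Outcome = -4 by intervention discards those variables' equations.
Clearance = Gene + 2*Toxicity - 5  [with Gene=2, Toxicity=-4]  = -11

-11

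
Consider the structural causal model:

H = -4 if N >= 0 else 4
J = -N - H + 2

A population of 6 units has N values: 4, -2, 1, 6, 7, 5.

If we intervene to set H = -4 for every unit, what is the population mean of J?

2.5

Under do(H=-4), H's equation is replaced by H=-4 for every unit. Per-unit J: 2, 8, 5, 0, -1, 1. Mean = 2.5.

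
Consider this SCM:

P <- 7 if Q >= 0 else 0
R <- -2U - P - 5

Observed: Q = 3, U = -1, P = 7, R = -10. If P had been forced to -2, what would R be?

The intervention breaks the incoming arrows to P: P <- 7 if Q >= 0 else 0 no longer applies, and P = -2.
R = -2U - P - 5  [with U=-1, P=-2]  = -1

-1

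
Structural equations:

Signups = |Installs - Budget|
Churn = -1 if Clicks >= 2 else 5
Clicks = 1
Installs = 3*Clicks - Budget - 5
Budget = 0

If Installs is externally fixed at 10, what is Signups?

The intervention breaks the incoming arrows to Installs: Installs = 3*Clicks - Budget - 5 no longer applies, and Installs = 10.
Signups = |Installs - Budget|  [with Installs=10, Budget=0]  = 10

10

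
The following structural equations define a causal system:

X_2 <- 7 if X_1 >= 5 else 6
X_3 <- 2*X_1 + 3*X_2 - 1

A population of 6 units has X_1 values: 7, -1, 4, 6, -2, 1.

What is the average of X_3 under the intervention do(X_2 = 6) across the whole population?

22

Under do(X_2=6), X_2's equation is replaced by X_2=6 for every unit. Per-unit X_3: 31, 15, 25, 29, 13, 19. Mean = 22.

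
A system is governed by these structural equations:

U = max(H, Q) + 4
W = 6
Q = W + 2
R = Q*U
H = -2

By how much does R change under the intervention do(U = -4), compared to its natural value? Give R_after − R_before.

-128

Intervening sets U = -4 and removes its equation (U = max(H, Q) + 4).
Q = W + 2  [with W=6]  = 8
R = Q*U  [with Q=8, U=-4]  = -32
Without intervention: Q = W + 2  [with W=6]  = 8; U = max(H, Q) + 4  [with H=-2, Q=8]  = 12; R = Q*U  [with Q=8, U=12]  = 96.
Change = -32 − 96 = -128.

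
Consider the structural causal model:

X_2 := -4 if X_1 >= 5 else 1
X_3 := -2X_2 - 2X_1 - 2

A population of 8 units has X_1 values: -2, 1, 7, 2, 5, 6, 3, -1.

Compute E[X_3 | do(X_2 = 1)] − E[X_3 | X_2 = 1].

Under do(X_2=1), X_2's equation is replaced by X_2=1 for every unit. Per-unit X_3: 0, -6, -18, -8, -14, -16, -10, -2. Mean = -9.25.
Observing X_2=1 restricts to units where X_2's equation naturally yields 1: X_1 ∈ {-2, 1, 2, 3, -1}. In that subpopulation X_3 = 0, -6, -8, -10, -2, mean -5.2.
Difference = -9.25 − (-5.2) = -4.05.

-4.05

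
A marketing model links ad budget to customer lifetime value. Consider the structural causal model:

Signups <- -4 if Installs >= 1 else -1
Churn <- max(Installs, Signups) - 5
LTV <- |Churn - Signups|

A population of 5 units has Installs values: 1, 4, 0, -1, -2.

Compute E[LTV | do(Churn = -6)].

3.8

Under do(Churn=-6), Churn's equation is replaced by Churn=-6 for every unit. Per-unit LTV: 2, 2, 5, 5, 5. Mean = 3.8.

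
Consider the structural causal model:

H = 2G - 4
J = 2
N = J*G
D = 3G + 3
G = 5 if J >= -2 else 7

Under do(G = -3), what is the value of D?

do(G=-3) replaces the equation G = 5 if J >= -2 else 7 with the constant G = -3.
D = 3G + 3  [with G=-3]  = -6

-6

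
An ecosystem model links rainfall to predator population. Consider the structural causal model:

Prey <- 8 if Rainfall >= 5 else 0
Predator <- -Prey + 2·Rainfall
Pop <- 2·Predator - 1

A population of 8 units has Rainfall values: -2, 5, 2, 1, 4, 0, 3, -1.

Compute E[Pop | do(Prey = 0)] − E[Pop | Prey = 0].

2

Under do(Prey=0), Prey's equation is replaced by Prey=0 for every unit. Per-unit Pop: -9, 19, 7, 3, 15, -1, 11, -5. Mean = 5.
Conditioning on Prey=0 selects the 7 unit(s) with Rainfall ∈ {-2, 2, 1, 4, 0, 3, -1}. Their Pop values: -9, 7, 3, 15, -1, 11, -5. Mean = 3.
Difference = 5 − 3 = 2.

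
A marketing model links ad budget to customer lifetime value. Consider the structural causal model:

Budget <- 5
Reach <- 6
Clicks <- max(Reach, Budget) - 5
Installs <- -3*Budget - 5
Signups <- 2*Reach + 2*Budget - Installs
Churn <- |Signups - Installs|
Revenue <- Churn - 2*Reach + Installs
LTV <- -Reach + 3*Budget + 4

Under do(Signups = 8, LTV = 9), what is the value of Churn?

28

The joint intervention fixes Signups = 8, LTV = 9, removing each variable's own equation.
Installs = -3*Budget - 5  [with Budget=5]  = -20
Churn = |Signups - Installs|  [with Signups=8, Installs=-20]  = 28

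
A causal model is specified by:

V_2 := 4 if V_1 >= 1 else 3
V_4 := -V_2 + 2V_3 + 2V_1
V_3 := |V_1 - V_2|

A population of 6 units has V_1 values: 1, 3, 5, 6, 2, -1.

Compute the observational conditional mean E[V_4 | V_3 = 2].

E[V_4|V_3=2] averages over only the 2 units with V_3=2 (V_1 = 6, 2): V_4 = 12, 4, mean 8.

8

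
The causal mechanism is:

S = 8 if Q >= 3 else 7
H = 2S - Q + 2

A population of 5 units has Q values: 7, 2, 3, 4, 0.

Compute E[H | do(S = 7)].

12.8

Under do(S=7), S's equation is replaced by S=7 for every unit. Per-unit H: 9, 14, 13, 12, 16. Mean = 12.8.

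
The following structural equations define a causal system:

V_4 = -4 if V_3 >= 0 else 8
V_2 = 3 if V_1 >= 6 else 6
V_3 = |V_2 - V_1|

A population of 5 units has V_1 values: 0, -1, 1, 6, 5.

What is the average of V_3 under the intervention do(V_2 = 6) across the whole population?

3.8

Under do(V_2=6), V_2's equation is replaced by V_2=6 for every unit. Per-unit V_3: 6, 7, 5, 0, 1. Mean = 3.8.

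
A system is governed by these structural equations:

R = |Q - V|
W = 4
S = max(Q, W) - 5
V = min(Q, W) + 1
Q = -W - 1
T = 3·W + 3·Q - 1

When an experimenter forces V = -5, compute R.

0

The intervention breaks the incoming arrows to V: V = min(Q, W) + 1 no longer applies, and V = -5.
Q = -W - 1  [with W=4]  = -5
R = |Q - V|  [with Q=-5, V=-5]  = 0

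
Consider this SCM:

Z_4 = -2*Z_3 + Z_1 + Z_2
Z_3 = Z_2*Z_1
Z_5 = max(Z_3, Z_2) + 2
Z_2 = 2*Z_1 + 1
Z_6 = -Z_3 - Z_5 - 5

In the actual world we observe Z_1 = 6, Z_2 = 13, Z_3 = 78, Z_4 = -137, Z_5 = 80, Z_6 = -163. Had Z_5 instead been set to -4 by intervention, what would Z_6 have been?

The intervention breaks the incoming arrows to Z_5: Z_5 = max(Z_3, Z_2) + 2 no longer applies, and Z_5 = -4.
Z_2 = 2*Z_1 + 1  [with Z_1=6]  = 13
Z_3 = Z_2*Z_1  [with Z_2=13, Z_1=6]  = 78
Z_6 = -Z_3 - Z_5 - 5  [with Z_3=78, Z_5=-4]  = -79

-79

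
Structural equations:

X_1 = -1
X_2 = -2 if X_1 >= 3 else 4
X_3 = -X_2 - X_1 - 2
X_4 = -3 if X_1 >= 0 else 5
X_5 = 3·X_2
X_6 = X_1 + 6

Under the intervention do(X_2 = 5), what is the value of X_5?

do(X_2=5) replaces the equation X_2 = -2 if X_1 >= 3 else 4 with the constant X_2 = 5.
X_5 = 3·X_2  [with X_2=5]  = 15

15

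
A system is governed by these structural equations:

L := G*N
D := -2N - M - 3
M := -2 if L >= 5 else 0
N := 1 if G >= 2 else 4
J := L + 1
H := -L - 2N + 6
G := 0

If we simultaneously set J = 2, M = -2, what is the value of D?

Setting J = 2, M = -2 by intervention discards those variables' equations.
N = 1 if G >= 2 else 4  [with G=0]  = 4
D = -2N - M - 3  [with N=4, M=-2]  = -9

-9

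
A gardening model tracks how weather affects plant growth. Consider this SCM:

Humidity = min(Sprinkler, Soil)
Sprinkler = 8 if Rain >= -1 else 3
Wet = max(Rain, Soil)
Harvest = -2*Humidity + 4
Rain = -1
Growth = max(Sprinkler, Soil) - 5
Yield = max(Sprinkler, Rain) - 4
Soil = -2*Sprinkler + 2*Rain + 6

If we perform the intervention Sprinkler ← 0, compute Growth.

do(Sprinkler=0) replaces the equation Sprinkler = 8 if Rain >= -1 else 3 with the constant Sprinkler = 0.
Soil = -2*Sprinkler + 2*Rain + 6  [with Sprinkler=0, Rain=-1]  = 4
Growth = max(Sprinkler, Soil) - 5  [with Sprinkler=0, Soil=4]  = -1

-1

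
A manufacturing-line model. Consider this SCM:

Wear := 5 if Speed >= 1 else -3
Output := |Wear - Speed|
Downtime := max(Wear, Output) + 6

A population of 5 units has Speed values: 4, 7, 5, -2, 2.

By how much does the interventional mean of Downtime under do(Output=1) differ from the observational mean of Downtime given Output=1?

The intervention sets Output=1 in all 5 units regardless of Speed. Recomputing Downtime per unit gives 11, 11, 11, 7, 11; average 10.2.
Conditioning on Output=1 selects the 2 unit(s) with Speed ∈ {4, -2}. Their Downtime values: 11, 7. Mean = 9.
Difference = 10.2 − 9 = 1.2.

1.2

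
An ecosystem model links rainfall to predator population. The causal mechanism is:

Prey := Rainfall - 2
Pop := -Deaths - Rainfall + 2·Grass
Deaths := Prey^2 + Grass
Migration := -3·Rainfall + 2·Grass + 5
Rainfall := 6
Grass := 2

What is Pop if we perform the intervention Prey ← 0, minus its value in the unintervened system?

16

The intervention breaks the incoming arrows to Prey: Prey := Rainfall - 2 no longer applies, and Prey = 0.
Deaths = Prey^2 + Grass  [with Prey=0, Grass=2]  = 2
Pop = -Deaths - Rainfall + 2·Grass  [with Deaths=2, Rainfall=6, Grass=2]  = -4
Without intervention: Prey = Rainfall - 2  [with Rainfall=6]  = 4; Deaths = Prey^2 + Grass  [with Prey=4, Grass=2]  = 18; Pop = -Deaths - Rainfall + 2·Grass  [with Deaths=18, Rainfall=6, Grass=2]  = -20.
Change = -4 − (-20) = 16.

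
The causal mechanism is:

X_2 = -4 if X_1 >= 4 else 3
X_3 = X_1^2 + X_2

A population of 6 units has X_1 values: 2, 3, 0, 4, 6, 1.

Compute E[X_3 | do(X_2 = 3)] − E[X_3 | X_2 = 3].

The intervention sets X_2=3 in all 6 units regardless of X_1. Recomputing X_3 per unit gives 7, 12, 3, 19, 39, 4; average 14.
Conditioning on X_2=3 selects the 4 unit(s) with X_1 ∈ {2, 3, 0, 1}. Their X_3 values: 7, 12, 3, 4. Mean = 6.5.
Difference = 14 − 6.5 = 7.5.

7.5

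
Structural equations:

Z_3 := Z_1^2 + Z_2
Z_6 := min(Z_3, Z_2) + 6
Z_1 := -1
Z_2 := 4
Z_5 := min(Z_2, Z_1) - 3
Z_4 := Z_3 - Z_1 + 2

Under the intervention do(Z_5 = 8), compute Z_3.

do(Z_5=8) replaces the equation Z_5 := min(Z_2, Z_1) - 3 with the constant Z_5 = 8.
Z_3 is not downstream of the intervention, so its value is determined by the original equations.
Z_3 = Z_1^2 + Z_2  [with Z_1=-1, Z_2=4]  = 5

5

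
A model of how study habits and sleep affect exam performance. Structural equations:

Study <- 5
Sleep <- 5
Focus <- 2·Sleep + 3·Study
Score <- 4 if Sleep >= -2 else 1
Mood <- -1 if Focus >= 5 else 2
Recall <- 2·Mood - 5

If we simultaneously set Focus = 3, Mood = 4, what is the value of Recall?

3

Setting Focus = 3, Mood = 4 by intervention discards those variables' equations.
Recall = 2·Mood - 5  [with Mood=4]  = 3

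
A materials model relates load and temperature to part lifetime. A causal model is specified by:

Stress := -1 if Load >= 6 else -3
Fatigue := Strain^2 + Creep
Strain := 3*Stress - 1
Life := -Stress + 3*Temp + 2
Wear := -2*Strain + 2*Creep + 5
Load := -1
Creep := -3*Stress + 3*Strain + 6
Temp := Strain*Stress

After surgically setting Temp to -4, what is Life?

do(Temp=-4) replaces the equation Temp := Strain*Stress with the constant Temp = -4.
Stress = -1 if Load >= 6 else -3  [with Load=-1]  = -3
Life = -Stress + 3*Temp + 2  [with Stress=-3, Temp=-4]  = -7

-7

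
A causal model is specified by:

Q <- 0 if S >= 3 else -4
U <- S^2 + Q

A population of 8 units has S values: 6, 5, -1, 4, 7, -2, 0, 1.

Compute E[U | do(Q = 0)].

Under do(Q=0), Q's equation is replaced by Q=0 for every unit. Per-unit U: 36, 25, 1, 16, 49, 4, 0, 1. Mean = 16.5.

16.5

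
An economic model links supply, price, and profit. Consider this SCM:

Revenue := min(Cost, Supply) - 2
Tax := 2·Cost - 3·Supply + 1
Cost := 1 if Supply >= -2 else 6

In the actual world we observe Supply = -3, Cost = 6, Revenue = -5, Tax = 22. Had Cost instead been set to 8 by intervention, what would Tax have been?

Under do(Cost=8), the mechanism Cost := 1 if Supply >= -2 else 6 is discarded; Cost is fixed at 8.
Tax = 2·Cost - 3·Supply + 1  [with Cost=8, Supply=-3]  = 26

26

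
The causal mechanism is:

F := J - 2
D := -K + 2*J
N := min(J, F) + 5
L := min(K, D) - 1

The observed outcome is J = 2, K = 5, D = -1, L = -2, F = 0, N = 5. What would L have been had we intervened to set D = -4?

-5

The intervention breaks the incoming arrows to D: D := -K + 2*J no longer applies, and D = -4.
L = min(K, D) - 1  [with K=5, D=-4]  = -5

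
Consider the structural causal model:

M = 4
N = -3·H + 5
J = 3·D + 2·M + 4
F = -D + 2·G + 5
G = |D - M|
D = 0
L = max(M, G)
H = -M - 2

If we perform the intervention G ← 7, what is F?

19

The intervention breaks the incoming arrows to G: G = |D - M| no longer applies, and G = 7.
F = -D + 2·G + 5  [with D=0, G=7]  = 19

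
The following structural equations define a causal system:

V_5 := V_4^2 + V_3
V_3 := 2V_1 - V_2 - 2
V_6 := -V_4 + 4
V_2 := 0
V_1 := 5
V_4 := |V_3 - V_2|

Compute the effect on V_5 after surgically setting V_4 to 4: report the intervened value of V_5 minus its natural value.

-48

Intervening sets V_4 = 4 and removes its equation (V_4 := |V_3 - V_2|).
V_3 = 2V_1 - V_2 - 2  [with V_1=5, V_2=0]  = 8
V_5 = V_4^2 + V_3  [with V_4=4, V_3=8]  = 24
Without intervention: V_3 = 2V_1 - V_2 - 2  [with V_1=5, V_2=0]  = 8; V_4 = |V_3 - V_2|  [with V_3=8, V_2=0]  = 8; V_5 = V_4^2 + V_3  [with V_4=8, V_3=8]  = 72.
Change = 24 − 72 = -48.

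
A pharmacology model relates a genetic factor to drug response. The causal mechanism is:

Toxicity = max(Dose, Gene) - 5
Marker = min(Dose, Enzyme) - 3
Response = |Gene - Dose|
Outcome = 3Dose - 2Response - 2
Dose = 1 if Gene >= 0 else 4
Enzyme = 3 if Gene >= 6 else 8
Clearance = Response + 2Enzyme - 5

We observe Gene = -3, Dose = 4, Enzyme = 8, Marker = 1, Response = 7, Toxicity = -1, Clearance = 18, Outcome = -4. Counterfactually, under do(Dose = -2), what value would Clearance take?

Under do(Dose=-2), the mechanism Dose = 1 if Gene >= 0 else 4 is discarded; Dose is fixed at -2.
Enzyme = 3 if Gene >= 6 else 8  [with Gene=-3]  = 8
Response = |Gene - Dose|  [with Gene=-3, Dose=-2]  = 1
Clearance = Response + 2Enzyme - 5  [with Response=1, Enzyme=8]  = 12

12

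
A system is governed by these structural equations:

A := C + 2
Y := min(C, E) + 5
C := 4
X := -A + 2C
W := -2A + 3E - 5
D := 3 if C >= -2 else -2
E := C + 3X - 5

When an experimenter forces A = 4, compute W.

Under do(A=4), the mechanism A := C + 2 is discarded; A is fixed at 4.
X = -A + 2C  [with A=4, C=4]  = 4
E = C + 3X - 5  [with C=4, X=4]  = 11
W = -2A + 3E - 5  [with A=4, E=11]  = 20

20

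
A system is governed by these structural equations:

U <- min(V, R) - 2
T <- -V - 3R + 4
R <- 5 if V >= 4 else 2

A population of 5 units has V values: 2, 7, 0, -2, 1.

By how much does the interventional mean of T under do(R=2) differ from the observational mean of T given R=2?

do(R=2) breaks R's dependence on V. With R=2 fixed, T across the units is -4, -9, -2, 0, -3, mean -3.6.
Conditioning on R=2 selects the 4 unit(s) with V ∈ {2, 0, -2, 1}. Their T values: -4, -2, 0, -3. Mean = -2.25.
Difference = -3.6 − (-2.25) = -1.35.

-1.35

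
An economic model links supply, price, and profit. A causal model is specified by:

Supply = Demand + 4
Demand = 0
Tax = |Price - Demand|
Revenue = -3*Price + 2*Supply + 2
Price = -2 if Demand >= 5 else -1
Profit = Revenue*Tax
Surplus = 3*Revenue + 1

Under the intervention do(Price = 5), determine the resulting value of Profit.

Under do(Price=5), the mechanism Price = -2 if Demand >= 5 else -1 is discarded; Price is fixed at 5.
Supply = Demand + 4  [with Demand=0]  = 4
Revenue = -3*Price + 2*Supply + 2  [with Price=5, Supply=4]  = -5
Tax = |Price - Demand|  [with Price=5, Demand=0]  = 5
Profit = Revenue*Tax  [with Revenue=-5, Tax=5]  = -25

-25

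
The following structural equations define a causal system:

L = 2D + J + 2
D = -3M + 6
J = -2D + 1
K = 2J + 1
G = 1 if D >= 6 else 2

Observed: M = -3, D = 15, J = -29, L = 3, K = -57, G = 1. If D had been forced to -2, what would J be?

5

The intervention breaks the incoming arrows to D: D = -3M + 6 no longer applies, and D = -2.
J = -2D + 1  [with D=-2]  = 5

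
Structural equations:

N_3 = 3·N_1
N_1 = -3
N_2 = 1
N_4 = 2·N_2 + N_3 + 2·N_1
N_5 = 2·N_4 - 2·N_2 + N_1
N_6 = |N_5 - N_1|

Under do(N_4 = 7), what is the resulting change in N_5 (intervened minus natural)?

Intervening sets N_4 = 7 and removes its equation (N_4 = 2·N_2 + N_3 + 2·N_1).
N_5 = 2·N_4 - 2·N_2 + N_1  [with N_4=7, N_2=1, N_1=-3]  = 9
Without intervention: N_3 = 3·N_1  [with N_1=-3]  = -9; N_4 = 2·N_2 + N_3 + 2·N_1  [with N_2=1, N_3=-9, N_1=-3]  = -13; N_5 = 2·N_4 - 2·N_2 + N_1  [with N_4=-13, N_2=1, N_1=-3]  = -31.
Change = 9 − (-31) = 40.

40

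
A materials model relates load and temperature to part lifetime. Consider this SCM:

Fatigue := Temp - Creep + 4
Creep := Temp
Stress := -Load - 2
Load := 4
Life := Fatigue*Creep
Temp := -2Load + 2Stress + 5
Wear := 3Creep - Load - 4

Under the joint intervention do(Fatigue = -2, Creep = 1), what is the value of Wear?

Setting Fatigue = -2, Creep = 1 by intervention discards those variables' equations.
Wear = 3Creep - Load - 4  [with Creep=1, Load=4]  = -5

-5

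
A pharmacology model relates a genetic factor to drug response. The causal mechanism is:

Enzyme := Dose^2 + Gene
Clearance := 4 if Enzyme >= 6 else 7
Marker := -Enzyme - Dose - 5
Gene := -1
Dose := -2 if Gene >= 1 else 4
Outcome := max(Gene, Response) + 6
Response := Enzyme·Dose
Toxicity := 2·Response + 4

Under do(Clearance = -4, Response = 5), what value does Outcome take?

Under do(Clearance = -4, Response = 5), each intervened variable's structural equation is replaced by its fixed value.
Outcome = max(Gene, Response) + 6  [with Gene=-1, Response=5]  = 11

11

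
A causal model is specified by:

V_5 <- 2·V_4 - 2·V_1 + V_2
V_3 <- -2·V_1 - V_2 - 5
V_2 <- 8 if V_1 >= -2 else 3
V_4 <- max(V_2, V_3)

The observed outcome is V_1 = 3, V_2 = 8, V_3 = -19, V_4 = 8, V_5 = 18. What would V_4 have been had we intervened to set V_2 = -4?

Under do(V_2=-4), the mechanism V_2 <- 8 if V_1 >= -2 else 3 is discarded; V_2 is fixed at -4.
V_3 = -2·V_1 - V_2 - 5  [with V_1=3, V_2=-4]  = -7
V_4 = max(V_2, V_3)  [with V_2=-4, V_3=-7]  = -4

-4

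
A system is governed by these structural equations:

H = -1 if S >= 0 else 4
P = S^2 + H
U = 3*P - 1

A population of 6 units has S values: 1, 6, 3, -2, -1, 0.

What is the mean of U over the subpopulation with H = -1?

E[U|H=-1] averages over only the 4 units with H=-1 (S = 1, 6, 3, 0): U = -1, 104, 23, -4, mean 30.5.

30.5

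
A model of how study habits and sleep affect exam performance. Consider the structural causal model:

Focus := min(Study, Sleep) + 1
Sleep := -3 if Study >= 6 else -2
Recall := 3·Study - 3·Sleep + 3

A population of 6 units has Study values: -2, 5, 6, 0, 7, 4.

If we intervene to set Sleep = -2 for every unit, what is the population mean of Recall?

The intervention sets Sleep=-2 in all 6 units regardless of Study. Recomputing Recall per unit gives 3, 24, 27, 9, 30, 21; average 19.

19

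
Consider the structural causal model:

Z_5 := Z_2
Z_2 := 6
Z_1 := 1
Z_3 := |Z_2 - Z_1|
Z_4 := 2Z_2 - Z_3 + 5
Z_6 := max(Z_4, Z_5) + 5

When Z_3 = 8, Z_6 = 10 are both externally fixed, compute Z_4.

Setting Z_3 = 8, Z_6 = 10 by intervention discards those variables' equations.
Z_4 = 2Z_2 - Z_3 + 5  [with Z_2=6, Z_3=8]  = 9

9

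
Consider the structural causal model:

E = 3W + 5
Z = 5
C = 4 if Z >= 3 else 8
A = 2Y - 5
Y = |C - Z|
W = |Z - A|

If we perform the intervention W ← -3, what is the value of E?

The intervention breaks the incoming arrows to W: W = |Z - A| no longer applies, and W = -3.
E = 3W + 5  [with W=-3]  = -4

-4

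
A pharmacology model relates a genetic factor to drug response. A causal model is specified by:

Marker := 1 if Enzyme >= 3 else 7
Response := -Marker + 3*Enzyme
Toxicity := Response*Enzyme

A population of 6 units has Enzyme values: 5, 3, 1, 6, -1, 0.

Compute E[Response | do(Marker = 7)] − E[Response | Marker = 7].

7

Under do(Marker=7), Marker's equation is replaced by Marker=7 for every unit. Per-unit Response: 8, 2, -4, 11, -10, -7. Mean = 0.
E[Response|Marker=7] averages over only the 3 units with Marker=7 (Enzyme = 1, -1, 0): Response = -4, -10, -7, mean -7.
Difference = 0 − (-7) = 7.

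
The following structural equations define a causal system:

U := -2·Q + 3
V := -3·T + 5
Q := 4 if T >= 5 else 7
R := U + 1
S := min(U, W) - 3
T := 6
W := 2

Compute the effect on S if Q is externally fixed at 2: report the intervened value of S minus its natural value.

4

The intervention breaks the incoming arrows to Q: Q := 4 if T >= 5 else 7 no longer applies, and Q = 2.
U = -2·Q + 3  [with Q=2]  = -1
S = min(U, W) - 3  [with U=-1, W=2]  = -4
Without intervention: Q = 4 if T >= 5 else 7  [with T=6]  = 4; U = -2·Q + 3  [with Q=4]  = -5; S = min(U, W) - 3  [with U=-5, W=2]  = -8.
Change = -4 − (-8) = 4.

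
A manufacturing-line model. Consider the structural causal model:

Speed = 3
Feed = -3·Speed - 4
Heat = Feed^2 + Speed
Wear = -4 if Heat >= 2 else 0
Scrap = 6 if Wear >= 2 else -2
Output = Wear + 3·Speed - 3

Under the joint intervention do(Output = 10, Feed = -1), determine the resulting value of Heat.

The joint intervention fixes Output = 10, Feed = -1, removing each variable's own equation.
Heat = Feed^2 + Speed  [with Feed=-1, Speed=3]  = 4

4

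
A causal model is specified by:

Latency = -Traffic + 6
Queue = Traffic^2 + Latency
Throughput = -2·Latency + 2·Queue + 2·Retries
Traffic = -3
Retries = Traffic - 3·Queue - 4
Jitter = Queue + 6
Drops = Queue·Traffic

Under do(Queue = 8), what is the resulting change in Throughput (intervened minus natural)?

40

The intervention breaks the incoming arrows to Queue: Queue = Traffic^2 + Latency no longer applies, and Queue = 8.
Latency = -Traffic + 6  [with Traffic=-3]  = 9
Retries = Traffic - 3·Queue - 4  [with Traffic=-3, Queue=8]  = -31
Throughput = -2·Latency + 2·Queue + 2·Retries  [with Latency=9, Queue=8, Retries=-31]  = -64
Without intervention: Latency = -Traffic + 6  [with Traffic=-3]  = 9; Queue = Traffic^2 + Latency  [with Traffic=-3, Latency=9]  = 18; Retries = Traffic - 3·Queue - 4  [with Traffic=-3, Queue=18]  = -61; Throughput = -2·Latency + 2·Queue + 2·Retries  [with Latency=9, Queue=18, Retries=-61]  = -104.
Change = -64 − (-104) = 40.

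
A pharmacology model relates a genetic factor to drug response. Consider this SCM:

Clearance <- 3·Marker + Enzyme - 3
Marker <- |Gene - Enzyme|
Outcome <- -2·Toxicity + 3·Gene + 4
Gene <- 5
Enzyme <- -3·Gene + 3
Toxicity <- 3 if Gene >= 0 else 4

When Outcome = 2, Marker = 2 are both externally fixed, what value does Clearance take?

Under do(Outcome = 2, Marker = 2), each intervened variable's structural equation is replaced by its fixed value.
Enzyme = -3·Gene + 3  [with Gene=5]  = -12
Clearance = 3·Marker + Enzyme - 3  [with Marker=2, Enzyme=-12]  = -9

-9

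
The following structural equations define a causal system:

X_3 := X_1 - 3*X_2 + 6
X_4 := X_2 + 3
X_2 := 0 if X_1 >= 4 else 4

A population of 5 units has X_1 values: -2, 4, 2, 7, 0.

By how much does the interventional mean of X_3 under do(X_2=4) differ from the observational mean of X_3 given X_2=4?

2.2

Under do(X_2=4), X_2's equation is replaced by X_2=4 for every unit. Per-unit X_3: -8, -2, -4, 1, -6. Mean = -3.8.
Conditioning on X_2=4 selects the 3 unit(s) with X_1 ∈ {-2, 2, 0}. Their X_3 values: -8, -4, -6. Mean = -6.
Difference = -3.8 − (-6) = 2.2.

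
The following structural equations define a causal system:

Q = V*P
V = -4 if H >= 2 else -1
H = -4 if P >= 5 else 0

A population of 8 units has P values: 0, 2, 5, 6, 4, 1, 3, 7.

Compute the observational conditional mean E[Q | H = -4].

-6

E[Q|H=-4] averages over only the 3 units with H=-4 (P = 5, 6, 7): Q = -5, -6, -7, mean -6.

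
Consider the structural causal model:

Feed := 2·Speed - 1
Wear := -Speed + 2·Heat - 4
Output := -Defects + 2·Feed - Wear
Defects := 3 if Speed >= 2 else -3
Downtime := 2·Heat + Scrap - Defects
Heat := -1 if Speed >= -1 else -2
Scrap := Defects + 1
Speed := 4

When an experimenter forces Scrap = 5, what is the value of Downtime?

Intervening sets Scrap = 5 and removes its equation (Scrap := Defects + 1).
Heat = -1 if Speed >= -1 else -2  [with Speed=4]  = -1
Defects = 3 if Speed >= 2 else -3  [with Speed=4]  = 3
Downtime = 2·Heat + Scrap - Defects  [with Heat=-1, Scrap=5, Defects=3]  = 0

0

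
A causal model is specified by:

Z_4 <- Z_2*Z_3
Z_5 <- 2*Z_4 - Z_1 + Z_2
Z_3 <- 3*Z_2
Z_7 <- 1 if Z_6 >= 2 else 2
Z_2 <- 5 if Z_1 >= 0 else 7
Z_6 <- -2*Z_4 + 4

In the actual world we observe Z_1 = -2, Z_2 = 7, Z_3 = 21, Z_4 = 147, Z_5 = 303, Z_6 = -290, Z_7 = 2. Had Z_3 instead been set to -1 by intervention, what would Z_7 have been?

1

The intervention breaks the incoming arrows to Z_3: Z_3 <- 3*Z_2 no longer applies, and Z_3 = -1.
Z_2 = 5 if Z_1 >= 0 else 7  [with Z_1=-2]  = 7
Z_4 = Z_2*Z_3  [with Z_2=7, Z_3=-1]  = -7
Z_6 = -2*Z_4 + 4  [with Z_4=-7]  = 18
Z_7 = 1 if Z_6 >= 2 else 2  [with Z_6=18]  = 1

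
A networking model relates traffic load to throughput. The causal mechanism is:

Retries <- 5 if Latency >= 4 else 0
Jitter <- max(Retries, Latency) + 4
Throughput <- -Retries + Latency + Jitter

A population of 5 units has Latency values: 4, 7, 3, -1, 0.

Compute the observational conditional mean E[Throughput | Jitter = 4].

Conditioning on Jitter=4 selects the 2 unit(s) with Latency ∈ {-1, 0}. Their Throughput values: 3, 4. Mean = 3.5.

3.5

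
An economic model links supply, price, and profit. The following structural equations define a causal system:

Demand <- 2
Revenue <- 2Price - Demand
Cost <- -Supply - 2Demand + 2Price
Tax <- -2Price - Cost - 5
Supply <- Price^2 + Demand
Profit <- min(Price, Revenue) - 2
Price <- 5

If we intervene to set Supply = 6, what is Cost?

The intervention breaks the incoming arrows to Supply: Supply <- Price^2 + Demand no longer applies, and Supply = 6.
Cost = -Supply - 2Demand + 2Price  [with Supply=6, Demand=2, Price=5]  = 0

0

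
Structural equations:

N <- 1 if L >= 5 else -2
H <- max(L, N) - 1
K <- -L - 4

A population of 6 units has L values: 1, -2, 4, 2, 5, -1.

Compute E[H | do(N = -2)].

0.5

Every unit gets N=-2 under the intervention. H values become 0, -3, 3, 1, 4, -2; E[H|do(N=-2)] = 0.5.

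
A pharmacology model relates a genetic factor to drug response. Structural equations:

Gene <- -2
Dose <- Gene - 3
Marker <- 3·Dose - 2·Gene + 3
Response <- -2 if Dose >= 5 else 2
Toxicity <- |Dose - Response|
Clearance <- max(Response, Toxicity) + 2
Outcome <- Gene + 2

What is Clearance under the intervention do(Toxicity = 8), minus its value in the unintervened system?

The intervention breaks the incoming arrows to Toxicity: Toxicity <- |Dose - Response| no longer applies, and Toxicity = 8.
Dose = Gene - 3  [with Gene=-2]  = -5
Response = -2 if Dose >= 5 else 2  [with Dose=-5]  = 2
Clearance = max(Response, Toxicity) + 2  [with Response=2, Toxicity=8]  = 10
Without intervention: Dose = Gene - 3  [with Gene=-2]  = -5; Response = -2 if Dose >= 5 else 2  [with Dose=-5]  = 2; Toxicity = |Dose - Response|  [with Dose=-5, Response=2]  = 7; Clearance = max(Response, Toxicity) + 2  [with Response=2, Toxicity=7]  = 9.
Change = 10 − 9 = 1.

1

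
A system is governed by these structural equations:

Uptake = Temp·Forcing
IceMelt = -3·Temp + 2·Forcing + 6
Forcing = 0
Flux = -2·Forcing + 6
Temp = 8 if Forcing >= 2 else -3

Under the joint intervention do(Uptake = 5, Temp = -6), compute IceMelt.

Setting Uptake = 5, Temp = -6 by intervention discards those variables' equations.
IceMelt = -3·Temp + 2·Forcing + 6  [with Temp=-6, Forcing=0]  = 24

24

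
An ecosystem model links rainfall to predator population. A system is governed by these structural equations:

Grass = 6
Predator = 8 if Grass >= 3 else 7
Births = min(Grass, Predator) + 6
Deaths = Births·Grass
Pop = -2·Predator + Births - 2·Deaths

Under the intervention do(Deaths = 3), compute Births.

Under do(Deaths=3), the mechanism Deaths = Births·Grass is discarded; Deaths is fixed at 3.
Since Births is not a descendant of the intervened variable, it is unaffected.
Predator = 8 if Grass >= 3 else 7  [with Grass=6]  = 8
Births = min(Grass, Predator) + 6  [with Grass=6, Predator=8]  = 12

12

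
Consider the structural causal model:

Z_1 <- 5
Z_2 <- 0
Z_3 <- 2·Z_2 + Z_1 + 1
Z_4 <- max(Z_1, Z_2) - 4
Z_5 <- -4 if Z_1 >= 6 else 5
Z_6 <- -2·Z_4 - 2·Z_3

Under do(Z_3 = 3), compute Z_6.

The intervention breaks the incoming arrows to Z_3: Z_3 <- 2·Z_2 + Z_1 + 1 no longer applies, and Z_3 = 3.
Z_4 = max(Z_1, Z_2) - 4  [with Z_1=5, Z_2=0]  = 1
Z_6 = -2·Z_4 - 2·Z_3  [with Z_4=1, Z_3=3]  = -8

-8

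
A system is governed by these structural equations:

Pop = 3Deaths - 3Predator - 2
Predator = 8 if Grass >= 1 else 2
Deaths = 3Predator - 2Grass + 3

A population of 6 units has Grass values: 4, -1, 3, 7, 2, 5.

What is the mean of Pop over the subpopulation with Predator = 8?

E[Pop|Predator=8] averages over only the 5 units with Predator=8 (Grass = 4, 3, 7, 2, 5): Pop = 31, 37, 13, 43, 25, mean 29.8.

29.8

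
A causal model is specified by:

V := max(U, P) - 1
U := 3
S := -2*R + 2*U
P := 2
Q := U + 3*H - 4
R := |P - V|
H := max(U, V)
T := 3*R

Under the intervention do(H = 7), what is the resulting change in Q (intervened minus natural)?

The intervention breaks the incoming arrows to H: H := max(U, V) no longer applies, and H = 7.
Q = U + 3*H - 4  [with U=3, H=7]  = 20
Without intervention: V = max(U, P) - 1  [with U=3, P=2]  = 2; H = max(U, V)  [with U=3, V=2]  = 3; Q = U + 3*H - 4  [with U=3, H=3]  = 8.
Change = 20 − 8 = 12.

12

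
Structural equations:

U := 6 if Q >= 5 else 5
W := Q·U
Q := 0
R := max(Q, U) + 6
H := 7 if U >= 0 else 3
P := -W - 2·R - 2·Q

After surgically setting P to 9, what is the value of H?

7

The intervention breaks the incoming arrows to P: P := -W - 2·R - 2·Q no longer applies, and P = 9.
Since H is not a descendant of the intervened variable, it is unaffected.
U = 6 if Q >= 5 else 5  [with Q=0]  = 5
H = 7 if U >= 0 else 3  [with U=5]  = 7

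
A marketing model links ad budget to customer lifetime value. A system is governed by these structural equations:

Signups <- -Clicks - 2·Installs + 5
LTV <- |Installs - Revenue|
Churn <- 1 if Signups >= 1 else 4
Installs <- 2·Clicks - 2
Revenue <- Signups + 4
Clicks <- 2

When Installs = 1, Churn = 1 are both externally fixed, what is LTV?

The joint intervention fixes Installs = 1, Churn = 1, removing each variable's own equation.
Signups = -Clicks - 2·Installs + 5  [with Clicks=2, Installs=1]  = 1
Revenue = Signups + 4  [with Signups=1]  = 5
LTV = |Installs - Revenue|  [with Installs=1, Revenue=5]  = 4

4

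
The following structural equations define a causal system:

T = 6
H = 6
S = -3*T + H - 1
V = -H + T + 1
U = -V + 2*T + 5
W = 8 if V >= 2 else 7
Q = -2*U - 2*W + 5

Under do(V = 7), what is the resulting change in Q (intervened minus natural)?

10

The intervention breaks the incoming arrows to V: V = -H + T + 1 no longer applies, and V = 7.
U = -V + 2*T + 5  [with V=7, T=6]  = 10
W = 8 if V >= 2 else 7  [with V=7]  = 8
Q = -2*U - 2*W + 5  [with U=10, W=8]  = -31
Without intervention: V = -H + T + 1  [with H=6, T=6]  = 1; U = -V + 2*T + 5  [with V=1, T=6]  = 16; W = 8 if V >= 2 else 7  [with V=1]  = 7; Q = -2*U - 2*W + 5  [with U=16, W=7]  = -41.
Change = -31 − (-41) = 10.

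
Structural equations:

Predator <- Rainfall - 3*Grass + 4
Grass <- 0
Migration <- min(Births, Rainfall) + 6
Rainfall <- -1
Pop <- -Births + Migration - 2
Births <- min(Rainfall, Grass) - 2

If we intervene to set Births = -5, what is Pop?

4

Under do(Births=-5), the mechanism Births <- min(Rainfall, Grass) - 2 is discarded; Births is fixed at -5.
Migration = min(Births, Rainfall) + 6  [with Births=-5, Rainfall=-1]  = 1
Pop = -Births + Migration - 2  [with Births=-5, Migration=1]  = 4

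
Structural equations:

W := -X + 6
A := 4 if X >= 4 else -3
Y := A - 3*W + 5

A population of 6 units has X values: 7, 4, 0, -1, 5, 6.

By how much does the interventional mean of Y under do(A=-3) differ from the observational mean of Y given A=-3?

12

The intervention sets A=-3 in all 6 units regardless of X. Recomputing Y per unit gives 5, -4, -16, -19, -1, 2; average -5.5.
Conditioning on A=-3 selects the 2 unit(s) with X ∈ {0, -1}. Their Y values: -16, -19. Mean = -17.5.
Difference = -5.5 − (-17.5) = 12.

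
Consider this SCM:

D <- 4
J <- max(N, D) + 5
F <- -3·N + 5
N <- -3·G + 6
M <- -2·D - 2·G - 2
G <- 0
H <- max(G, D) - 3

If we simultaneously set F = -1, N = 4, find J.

Under do(F = -1, N = 4), each intervened variable's structural equation is replaced by its fixed value.
J = max(N, D) + 5  [with N=4, D=4]  = 9

9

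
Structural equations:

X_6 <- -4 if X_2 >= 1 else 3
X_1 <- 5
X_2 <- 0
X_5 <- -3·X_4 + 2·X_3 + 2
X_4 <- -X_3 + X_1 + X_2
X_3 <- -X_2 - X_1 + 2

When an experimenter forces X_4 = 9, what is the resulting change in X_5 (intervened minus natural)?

-3

Intervening sets X_4 = 9 and removes its equation (X_4 <- -X_3 + X_1 + X_2).
X_3 = -X_2 - X_1 + 2  [with X_2=0, X_1=5]  = -3
X_5 = -3·X_4 + 2·X_3 + 2  [with X_4=9, X_3=-3]  = -31
Without intervention: X_3 = -X_2 - X_1 + 2  [with X_2=0, X_1=5]  = -3; X_4 = -X_3 + X_1 + X_2  [with X_3=-3, X_1=5, X_2=0]  = 8; X_5 = -3·X_4 + 2·X_3 + 2  [with X_4=8, X_3=-3]  = -28.
Change = -31 − (-28) = -3.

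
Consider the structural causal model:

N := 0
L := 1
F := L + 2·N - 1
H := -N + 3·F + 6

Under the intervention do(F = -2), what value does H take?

The intervention breaks the incoming arrows to F: F := L + 2·N - 1 no longer applies, and F = -2.
H = -N + 3·F + 6  [with N=0, F=-2]  = 0

0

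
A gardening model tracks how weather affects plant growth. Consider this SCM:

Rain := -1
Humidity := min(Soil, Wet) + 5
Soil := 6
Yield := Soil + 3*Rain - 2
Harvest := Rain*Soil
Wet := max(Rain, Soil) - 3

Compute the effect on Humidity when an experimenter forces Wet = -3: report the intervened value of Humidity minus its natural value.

The intervention breaks the incoming arrows to Wet: Wet := max(Rain, Soil) - 3 no longer applies, and Wet = -3.
Humidity = min(Soil, Wet) + 5  [with Soil=6, Wet=-3]  = 2
Without intervention: Wet = max(Rain, Soil) - 3  [with Rain=-1, Soil=6]  = 3; Humidity = min(Soil, Wet) + 5  [with Soil=6, Wet=3]  = 8.
Change = 2 − 8 = -6.

-6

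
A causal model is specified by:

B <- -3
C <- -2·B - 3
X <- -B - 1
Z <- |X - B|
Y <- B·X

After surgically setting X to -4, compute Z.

The intervention breaks the incoming arrows to X: X <- -B - 1 no longer applies, and X = -4.
Z = |X - B|  [with X=-4, B=-3]  = 1

1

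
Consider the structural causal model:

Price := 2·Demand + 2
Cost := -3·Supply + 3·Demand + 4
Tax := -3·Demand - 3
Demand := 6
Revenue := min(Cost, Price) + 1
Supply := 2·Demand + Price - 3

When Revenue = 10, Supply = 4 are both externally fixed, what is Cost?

Under do(Revenue = 10, Supply = 4), each intervened variable's structural equation is replaced by its fixed value.
Cost = -3·Supply + 3·Demand + 4  [with Supply=4, Demand=6]  = 10

10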